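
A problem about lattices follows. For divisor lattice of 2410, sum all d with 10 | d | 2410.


Interval [10,2410] in divisors of 2410: [10, 2410]
Sum = 2420


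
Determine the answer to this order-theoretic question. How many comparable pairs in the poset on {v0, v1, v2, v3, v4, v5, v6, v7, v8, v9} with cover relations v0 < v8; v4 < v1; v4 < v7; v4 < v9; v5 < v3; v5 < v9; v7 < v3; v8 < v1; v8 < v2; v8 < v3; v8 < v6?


A comparable pair {a,b} has a < b or b < a in the order.
Count unordered pairs where one element is strictly below the other.
Examples: {v0,v1}, {v0,v2}, {v0,v3}, {v0,v6}, ...
Total comparable pairs: 16


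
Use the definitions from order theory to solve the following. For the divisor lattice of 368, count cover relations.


A cover relation a -< b holds when a < b with no c strictly between.
Cover relations:
  1 -< 2
  1 -< 23
  2 -< 4
  2 -< 46
  4 -< 8
  4 -< 92
  8 -< 16
  8 -< 184
  ...5 more
Total: 13


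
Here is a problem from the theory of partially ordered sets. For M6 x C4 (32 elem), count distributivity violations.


Distributive law: a ^ (b v c) = (a ^ b) v (a ^ c).
Check all 32^3 = 32768 ordered triples (a,b,c).
  e.g. a=(a1,0), b=(a2,0), c=(a3,0): lhs=(a1,0) != rhs=(0,0)
  e.g. a=(a1,0), b=(a2,0), c=(a3,1): lhs=(a1,0) != rhs=(0,0)
Total violating triples: 7680


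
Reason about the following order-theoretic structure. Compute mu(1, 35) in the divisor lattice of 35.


In a divisor lattice, mu(a,b) = mu(b/a) where mu is the classical Mobius function.
b/a = 35/1 = 35
Prime factorization of 35: primes [5, 7]
35 is squarefree with 2 prime factor(s), so mu(35) = (-1)^2 = 1


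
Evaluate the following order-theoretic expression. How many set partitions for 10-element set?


B(n) = number of set partitions of an n-element set.
B(n) satisfies the recurrence: B(n+1) = sum_k C(n,k)*B(k).
B(10) = 115975


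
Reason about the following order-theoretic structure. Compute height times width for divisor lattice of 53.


Height = length of longest chain minus 1; width = size of largest antichain.
A maximum chain: 1 | 53  (height 1).
A maximum antichain: {1}  (width 1).
Product = 1 * 1 = 1


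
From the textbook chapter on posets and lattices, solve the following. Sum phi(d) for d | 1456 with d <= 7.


Divisors of 1456 up to 7: [1, 2, 4, 7]
phi values: [1, 1, 2, 6]
Sum = 10


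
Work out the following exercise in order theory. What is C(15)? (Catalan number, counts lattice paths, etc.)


C(n) = C(2n, n) / (n+1).
C(30, 15) = 155117520
C(15) = 155117520 / 16 = 9694845


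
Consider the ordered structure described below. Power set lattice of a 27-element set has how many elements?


Power set = 2^n.
2^27 = 134217728


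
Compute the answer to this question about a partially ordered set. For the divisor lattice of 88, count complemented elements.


An element a is complemented if some b has a meet b = bottom, a join b = top.
a is complemented iff gcd(a, n/a)=1, i.e. a is a unitary divisor of 88.
Complemented elements: 1, 8, 11, 88
Count: 4


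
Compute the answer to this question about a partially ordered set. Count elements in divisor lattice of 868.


Divisors of 868: [1, 2, 4, 7, 14, 28, 31, 62, 124, 217, 434, 868]
Count: 12


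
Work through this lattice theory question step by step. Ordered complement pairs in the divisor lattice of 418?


Complement pair (a,b): a meet b = bottom, a join b = top.
Here: gcd(a,b)=1 and lcm(a,b)=418, i.e. a*b=418 with a,b coprime.
Pairs found: (1,418), (2,209), (11,38), (19,22), ... (4 more)
Total ordered pairs: 8


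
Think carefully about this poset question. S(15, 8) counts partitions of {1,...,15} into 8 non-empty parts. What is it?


S(n,k) = k*S(n-1,k) + S(n-1,k-1).
S(14,8) = 20912320, S(14,7) = 49329280
S(15,8) = 8*20912320 + 49329280 = 167298560 + 49329280
S(15,8) = 216627840


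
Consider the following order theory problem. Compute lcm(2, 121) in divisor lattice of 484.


In a divisor lattice, join = lcm (least common multiple).
gcd(2,121) = 1
lcm(2,121) = 2*121/gcd = 242/1 = 242


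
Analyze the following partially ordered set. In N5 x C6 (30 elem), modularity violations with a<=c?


Modular law: if a <= c then a v (b ^ c) = (a v b) ^ c.
Check all triples (a,b,c) with a <= c among 30 elements.
  e.g. a=(a,0), b=(c,0), c=(b,0): lhs=(a,0) != rhs=(b,0)
  e.g. a=(a,0), b=(c,1), c=(b,0): lhs=(a,0) != rhs=(b,0)
Total violating triples: 126


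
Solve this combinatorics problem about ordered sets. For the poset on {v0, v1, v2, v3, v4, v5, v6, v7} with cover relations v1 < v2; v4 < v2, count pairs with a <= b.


The order relation is {(a,b) : a <= b}, reflexive so it includes (a,a).
Examples: (v0,v0), (v1,v1), (v1,v2), (v2,v2), (v3,v3), ...
Total ordered pairs: 10


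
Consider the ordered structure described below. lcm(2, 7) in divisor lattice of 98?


Join=lcm.
gcd(2,7)=1
lcm=14


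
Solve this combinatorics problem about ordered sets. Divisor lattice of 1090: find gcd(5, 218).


In a divisor lattice, meet = gcd (greatest common divisor).
By Euclidean algorithm or factoring: gcd(5,218) = 1


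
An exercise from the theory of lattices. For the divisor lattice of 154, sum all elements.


sigma(n) = sum of divisors.
Divisors of 154: [1, 2, 7, 11, 14, 22, 77, 154]
Sum = 288


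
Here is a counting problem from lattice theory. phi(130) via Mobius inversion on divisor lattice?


phi(n) = n * prod_{p|n} (1 - 1/p).
Prime divisors of 130: [2, 5, 13]
phi(130) = 130 * (1 - 1/2) * (1 - 1/5) * (1 - 1/13)
phi(130) = 48


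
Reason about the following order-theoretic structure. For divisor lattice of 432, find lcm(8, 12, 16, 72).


In a divisor lattice, join = lcm (least common multiple).
Compute lcm iteratively: start with first element, then lcm(current, next).
Elements: [8, 12, 16, 72]
lcm(8,12) = 24
lcm(24,16) = 48
lcm(48,72) = 144
Final lcm = 144


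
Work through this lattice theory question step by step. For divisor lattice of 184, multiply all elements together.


Divisors of 184: [1, 2, 4, 8, 23, 46, 92, 184]
Product = n^(d(n)/2) = 184^(8/2)
Product = 1146228736


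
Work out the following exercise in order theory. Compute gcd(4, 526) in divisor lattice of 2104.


In a divisor lattice, meet = gcd (greatest common divisor).
By Euclidean algorithm or factoring: gcd(4,526) = 2


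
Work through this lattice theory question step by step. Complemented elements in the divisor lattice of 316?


An element a is complemented if some b has a meet b = bottom, a join b = top.
a is complemented iff gcd(a, n/a)=1, i.e. a is a unitary divisor of 316.
Complemented elements: 1, 4, 79, 316
Count: 4


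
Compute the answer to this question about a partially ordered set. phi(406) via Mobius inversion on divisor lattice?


phi(n) = n * prod_{p|n} (1 - 1/p).
Prime divisors of 406: [2, 7, 29]
phi(406) = 406 * (1 - 1/2) * (1 - 1/7) * (1 - 1/29)
phi(406) = 168


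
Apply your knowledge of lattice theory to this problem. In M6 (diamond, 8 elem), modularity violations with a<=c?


Modular law: if a <= c then a v (b ^ c) = (a v b) ^ c.
Check all triples (a,b,c) with a <= c among 8 elements.
This lattice is modular (diamonds M_m and their chain-products are modular).
Total violating triples: 0


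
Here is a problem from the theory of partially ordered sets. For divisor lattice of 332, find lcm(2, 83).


In a divisor lattice, join = lcm (least common multiple).
Compute lcm iteratively: start with first element, then lcm(current, next).
Elements: [2, 83]
lcm(2,83) = 166
Final lcm = 166


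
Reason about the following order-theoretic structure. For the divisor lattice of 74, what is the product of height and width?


Height = length of longest chain minus 1; width = size of largest antichain.
A maximum chain: 1 | 37 | 74  (height 2).
A maximum antichain: {2, 37}  (width 2).
Product = 2 * 2 = 4


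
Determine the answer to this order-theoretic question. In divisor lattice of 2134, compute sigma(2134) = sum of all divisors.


sigma(n) = sum of divisors.
Divisors of 2134: [1, 2, 11, 22, 97, 194, 1067, 2134]
Sum = 3528


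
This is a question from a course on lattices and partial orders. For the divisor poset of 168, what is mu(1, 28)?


In a divisor lattice, mu(a,b) = mu(b/a) where mu is the classical Mobius function.
b/a = 28/1 = 28
Prime factorization of 28: primes [2, 7]
28 is not squarefree, so mu(28) = 0


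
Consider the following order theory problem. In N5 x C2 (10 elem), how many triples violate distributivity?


Distributive law: a ^ (b v c) = (a ^ b) v (a ^ c).
Check all 10^3 = 1000 ordered triples (a,b,c).
  e.g. a=(b,0), b=(a,0), c=(c,0): lhs=(b,0) != rhs=(a,0)
  e.g. a=(b,0), b=(a,0), c=(c,1): lhs=(b,0) != rhs=(a,0)
Total violating triples: 16


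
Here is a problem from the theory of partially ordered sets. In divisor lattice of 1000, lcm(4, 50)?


Join=lcm.
gcd(4,50)=2
lcm=100


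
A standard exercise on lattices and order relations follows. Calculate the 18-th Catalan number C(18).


C(n) = C(2n, n) / (n+1).
C(36, 18) = 9075135300
C(18) = 9075135300 / 19 = 477638700


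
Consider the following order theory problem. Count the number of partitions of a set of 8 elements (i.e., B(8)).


B(n) = number of set partitions of an n-element set.
B(n) satisfies the recurrence: B(n+1) = sum_k C(n,k)*B(k).
B(8) = 4140


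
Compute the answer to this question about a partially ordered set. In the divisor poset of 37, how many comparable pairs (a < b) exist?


A comparable pair {a,b} has a < b or b < a in the order.
Count unordered pairs where one element is strictly below the other.
Examples: {1,37}
Total comparable pairs: 1


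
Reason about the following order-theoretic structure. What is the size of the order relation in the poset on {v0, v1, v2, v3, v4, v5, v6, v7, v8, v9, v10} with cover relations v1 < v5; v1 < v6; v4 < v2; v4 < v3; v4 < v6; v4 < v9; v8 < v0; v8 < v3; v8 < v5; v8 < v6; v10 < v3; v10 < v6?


The order relation is {(a,b) : a <= b}, reflexive so it includes (a,a).
Examples: (v0,v0), (v1,v1), (v1,v5), (v1,v6), (v10,v10), ...
Total ordered pairs: 23


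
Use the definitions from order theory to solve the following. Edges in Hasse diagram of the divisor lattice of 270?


A cover relation a -< b holds when a < b with no c strictly between.
Cover relations:
  1 -< 2
  1 -< 3
  1 -< 5
  2 -< 6
  2 -< 10
  3 -< 6
  3 -< 9
  3 -< 15
  ...20 more
Total: 28


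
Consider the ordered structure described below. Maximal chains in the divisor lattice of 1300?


A maximal chain goes from the minimum element to a maximal element via cover relations.
Counting all min-to-max paths in the cover graph.
Total maximal chains: 30


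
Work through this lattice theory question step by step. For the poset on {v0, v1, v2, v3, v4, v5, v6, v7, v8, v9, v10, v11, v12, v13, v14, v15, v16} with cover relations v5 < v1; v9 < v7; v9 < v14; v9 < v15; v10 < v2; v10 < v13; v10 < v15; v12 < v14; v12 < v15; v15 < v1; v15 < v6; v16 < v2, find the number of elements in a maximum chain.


A chain is a totally ordered subset; we count the number of elements in a maximum chain.
Compute, for each element x, the size of the longest chain ending at x:
  v0: 1
  v3: 1
  v4: 1
  v5: 1
  v8: 1
  v9: 1
  ...
A maximum chain: v9 < v15 < v1
Number of elements in the longest chain: 3


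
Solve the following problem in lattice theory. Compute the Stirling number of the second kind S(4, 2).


S(n,k) = k*S(n-1,k) + S(n-1,k-1).
S(3,2) = 3, S(3,1) = 1
S(4,2) = 2*3 + 1 = 6 + 1
S(4,2) = 7


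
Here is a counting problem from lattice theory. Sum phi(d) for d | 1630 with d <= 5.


Divisors of 1630 up to 5: [1, 2, 5]
phi values: [1, 1, 4]
Sum = 6


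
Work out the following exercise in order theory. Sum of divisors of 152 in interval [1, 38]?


Interval [1,38] in divisors of 152: [1, 2, 19, 38]
Sum = 60


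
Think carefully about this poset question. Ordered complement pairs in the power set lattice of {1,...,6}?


Complement pair (a,b): a meet b = bottom, a join b = top.
Here: A intersect B = {} and A union B = {1,...,6}.
Pairs found: ({},{1,2,3,4,5,6}), ({1},{2,3,4,5,6}), ({2},{1,3,4,5,6}), ({3},{1,2,4,5,6}), ... (60 more)
Total ordered pairs: 64


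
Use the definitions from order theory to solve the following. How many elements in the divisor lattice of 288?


Divisors of 288: [1, 2, 3, 4, 6, 8, 9, 12, 16, 18, 24, 32, 36, 48, 72, 96, 144, 288]
Count: 18


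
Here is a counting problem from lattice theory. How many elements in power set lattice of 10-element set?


Power set = 2^n.
2^10 = 1024


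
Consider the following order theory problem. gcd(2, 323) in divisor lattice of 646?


Meet=gcd.
gcd(2,323)=1


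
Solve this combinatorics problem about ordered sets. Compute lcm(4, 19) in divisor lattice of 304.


In a divisor lattice, join = lcm (least common multiple).
gcd(4,19) = 1
lcm(4,19) = 4*19/gcd = 76/1 = 76


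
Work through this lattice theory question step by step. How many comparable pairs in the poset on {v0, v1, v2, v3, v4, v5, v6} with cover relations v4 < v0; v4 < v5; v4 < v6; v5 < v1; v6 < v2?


A comparable pair {a,b} has a < b or b < a in the order.
Count unordered pairs where one element is strictly below the other.
Examples: {v0,v4}, {v1,v4}, {v1,v5}, {v2,v4}, ...
Total comparable pairs: 7


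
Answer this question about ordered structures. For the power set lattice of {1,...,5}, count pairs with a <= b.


The order relation is {(a,b) : a <= b}, reflexive so it includes (a,a).
Examples: ({},{}), ({},{1,2}), ({},{1,2,3}), ({},{1,2,3,4}), ({},{1,2,3,4,5}), ...
Total ordered pairs: 243


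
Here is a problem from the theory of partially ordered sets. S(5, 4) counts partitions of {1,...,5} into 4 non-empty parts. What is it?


S(n,k) = k*S(n-1,k) + S(n-1,k-1).
S(4,4) = 1, S(4,3) = 6
S(5,4) = 4*1 + 6 = 4 + 6
S(5,4) = 10


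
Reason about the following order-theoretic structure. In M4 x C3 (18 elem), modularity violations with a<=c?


Modular law: if a <= c then a v (b ^ c) = (a v b) ^ c.
Check all triples (a,b,c) with a <= c among 18 elements.
This lattice is modular (diamonds M_m and their chain-products are modular).
Total violating triples: 0


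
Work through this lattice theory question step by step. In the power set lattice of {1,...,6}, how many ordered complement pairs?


Complement pair (a,b): a meet b = bottom, a join b = top.
Here: A intersect B = {} and A union B = {1,...,6}.
Pairs found: ({},{1,2,3,4,5,6}), ({1},{2,3,4,5,6}), ({2},{1,3,4,5,6}), ({3},{1,2,4,5,6}), ... (60 more)
Total ordered pairs: 64


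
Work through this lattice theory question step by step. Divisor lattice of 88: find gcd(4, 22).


In a divisor lattice, meet = gcd (greatest common divisor).
By Euclidean algorithm or factoring: gcd(4,22) = 2


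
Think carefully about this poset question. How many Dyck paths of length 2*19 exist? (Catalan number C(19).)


C(n) = C(2n, n) / (n+1).
C(38, 19) = 35345263800
C(19) = 35345263800 / 20 = 1767263190


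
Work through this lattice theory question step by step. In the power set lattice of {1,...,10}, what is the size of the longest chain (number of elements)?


A chain is a totally ordered subset; we count the number of elements in a maximum chain.
Compute, for each element x, the size of the longest chain ending at x:
  {}: 1
  {1}: 2
  {2}: 2
  {3}: 2
  {4}: 2
  {5}: 2
  ...
A maximum chain: {} < {1} < {1,2} < {1,2,3} < {1,2,3,4} < {1,2,3,4,5} < {1,2,3,4,5,6} < {1,2,3,4,5,6,7} < {1,2,3,4,5,6,7,8} < {1,2,3,4,5,6,7,8,9} < {1,2,3,4,5,6,7,8,9,10}
Number of elements in the longest chain: 11


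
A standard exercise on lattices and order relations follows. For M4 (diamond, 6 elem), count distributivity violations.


Distributive law: a ^ (b v c) = (a ^ b) v (a ^ c).
Check all 6^3 = 216 ordered triples (a,b,c).
  e.g. a=a1, b=a2, c=a3: lhs=a1 != rhs=0
  e.g. a=a1, b=a2, c=a4: lhs=a1 != rhs=0
Total violating triples: 24


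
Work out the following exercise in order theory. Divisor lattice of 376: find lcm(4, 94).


In a divisor lattice, join = lcm (least common multiple).
gcd(4,94) = 2
lcm(4,94) = 4*94/gcd = 376/2 = 188


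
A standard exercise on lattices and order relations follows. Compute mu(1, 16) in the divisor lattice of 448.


In a divisor lattice, mu(a,b) = mu(b/a) where mu is the classical Mobius function.
b/a = 16/1 = 16
Prime factorization of 16: primes [2]
16 is not squarefree, so mu(16) = 0


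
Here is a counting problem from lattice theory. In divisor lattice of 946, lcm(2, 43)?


Join=lcm.
gcd(2,43)=1
lcm=86


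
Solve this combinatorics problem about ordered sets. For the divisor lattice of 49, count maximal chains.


A maximal chain goes from the minimum element to a maximal element via cover relations.
Counting all min-to-max paths in the cover graph.
Total maximal chains: 1


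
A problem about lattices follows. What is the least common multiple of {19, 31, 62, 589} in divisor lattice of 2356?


In a divisor lattice, join = lcm (least common multiple).
Compute lcm iteratively: start with first element, then lcm(current, next).
Elements: [19, 31, 62, 589]
lcm(19,31) = 589
lcm(589,62) = 1178
lcm(1178,589) = 1178
Final lcm = 1178


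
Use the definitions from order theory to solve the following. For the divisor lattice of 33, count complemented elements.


An element a is complemented if some b has a meet b = bottom, a join b = top.
a is complemented iff gcd(a, n/a)=1, i.e. a is a unitary divisor of 33.
Complemented elements: 1, 3, 11, 33
Count: 4


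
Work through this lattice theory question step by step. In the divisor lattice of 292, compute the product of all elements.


Divisors of 292: [1, 2, 4, 73, 146, 292]
Product = n^(d(n)/2) = 292^(6/2)
Product = 24897088


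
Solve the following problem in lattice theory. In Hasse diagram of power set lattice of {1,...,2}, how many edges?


A cover relation a -< b holds when a < b with no c strictly between.
Cover relations:
  {} -< {1}
  {} -< {2}
  {1} -< {1,2}
  {2} -< {1,2}
Total: 4


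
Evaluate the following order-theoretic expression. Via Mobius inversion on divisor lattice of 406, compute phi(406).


phi(n) = n * prod_{p|n} (1 - 1/p).
Prime divisors of 406: [2, 7, 29]
phi(406) = 406 * (1 - 1/2) * (1 - 1/7) * (1 - 1/29)
phi(406) = 168


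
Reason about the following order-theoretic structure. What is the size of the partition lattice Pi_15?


B(n) = number of set partitions of an n-element set.
B(n) satisfies the recurrence: B(n+1) = sum_k C(n,k)*B(k).
B(15) = 1382958545


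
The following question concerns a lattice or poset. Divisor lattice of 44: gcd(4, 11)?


Meet=gcd.
gcd(4,11)=1


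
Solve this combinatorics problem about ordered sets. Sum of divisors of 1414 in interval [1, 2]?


Interval [1,2] in divisors of 1414: [1, 2]
Sum = 3


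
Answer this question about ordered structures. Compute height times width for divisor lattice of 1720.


Height = length of longest chain minus 1; width = size of largest antichain.
A maximum chain: 1 | 43 | 215 | 430 | 860 | 1720  (height 5).
A maximum antichain: {4, 10, 86, 215}  (width 4).
Product = 5 * 4 = 20


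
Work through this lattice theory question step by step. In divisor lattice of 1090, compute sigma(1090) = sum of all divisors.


sigma(n) = sum of divisors.
Divisors of 1090: [1, 2, 5, 10, 109, 218, 545, 1090]
Sum = 1980


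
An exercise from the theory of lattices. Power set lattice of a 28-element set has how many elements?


Power set = 2^n.
2^28 = 268435456


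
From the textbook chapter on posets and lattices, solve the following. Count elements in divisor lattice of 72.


Divisors of 72: [1, 2, 3, 4, 6, 8, 9, 12, 18, 24, 36, 72]
Count: 12


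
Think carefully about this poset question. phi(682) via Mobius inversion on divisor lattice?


phi(n) = n * prod_{p|n} (1 - 1/p).
Prime divisors of 682: [2, 11, 31]
phi(682) = 682 * (1 - 1/2) * (1 - 1/11) * (1 - 1/31)
phi(682) = 300


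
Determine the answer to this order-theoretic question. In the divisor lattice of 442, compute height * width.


Height = length of longest chain minus 1; width = size of largest antichain.
A maximum chain: 1 | 17 | 221 | 442  (height 3).
A maximum antichain: {2, 13, 17}  (width 3).
Product = 3 * 3 = 9


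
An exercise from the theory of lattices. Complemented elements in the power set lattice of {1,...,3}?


An element a is complemented if some b has a meet b = bottom, a join b = top.
every subset A has complement S\A, so all elements are complemented.
Complemented elements: {}, {1}, {2}, {3}, {1,2}, {1,3}, ... (2 more)
Count: 8


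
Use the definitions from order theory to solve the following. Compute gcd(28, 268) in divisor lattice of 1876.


In a divisor lattice, meet = gcd (greatest common divisor).
By Euclidean algorithm or factoring: gcd(28,268) = 4


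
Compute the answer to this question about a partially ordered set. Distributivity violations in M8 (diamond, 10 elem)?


Distributive law: a ^ (b v c) = (a ^ b) v (a ^ c).
Check all 10^3 = 1000 ordered triples (a,b,c).
  e.g. a=a1, b=a2, c=a3: lhs=a1 != rhs=0
  e.g. a=a1, b=a2, c=a4: lhs=a1 != rhs=0
Total violating triples: 336


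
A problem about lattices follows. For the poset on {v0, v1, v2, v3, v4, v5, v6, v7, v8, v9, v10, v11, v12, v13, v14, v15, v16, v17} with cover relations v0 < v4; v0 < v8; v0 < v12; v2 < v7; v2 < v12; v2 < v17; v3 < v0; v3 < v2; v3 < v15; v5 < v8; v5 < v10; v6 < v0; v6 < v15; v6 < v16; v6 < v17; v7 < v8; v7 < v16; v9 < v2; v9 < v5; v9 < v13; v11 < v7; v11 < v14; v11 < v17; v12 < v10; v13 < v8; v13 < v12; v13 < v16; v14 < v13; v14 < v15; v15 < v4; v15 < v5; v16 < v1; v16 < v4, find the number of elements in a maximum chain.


A chain is a totally ordered subset; we count the number of elements in a maximum chain.
Compute, for each element x, the size of the longest chain ending at x:
  v3: 1
  v6: 1
  v9: 1
  v11: 1
  v14: 2
  v0: 2
  ...
A maximum chain: v3 < v2 < v7 < v16 < v1
Number of elements in the longest chain: 5


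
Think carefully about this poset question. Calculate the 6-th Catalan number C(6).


C(n) = C(2n, n) / (n+1).
C(12, 6) = 924
C(6) = 924 / 7 = 132


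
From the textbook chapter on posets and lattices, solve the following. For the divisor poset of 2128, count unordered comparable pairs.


A comparable pair {a,b} has a < b or b < a in the order.
Count unordered pairs where one element is strictly below the other.
Examples: {1,2}, {1,4}, {1,7}, {1,8}, ...
Total comparable pairs: 115


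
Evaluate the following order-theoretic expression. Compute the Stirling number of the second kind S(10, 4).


S(n,k) = k*S(n-1,k) + S(n-1,k-1).
S(9,4) = 7770, S(9,3) = 3025
S(10,4) = 4*7770 + 3025 = 31080 + 3025
S(10,4) = 34105


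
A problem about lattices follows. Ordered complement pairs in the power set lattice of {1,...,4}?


Complement pair (a,b): a meet b = bottom, a join b = top.
Here: A intersect B = {} and A union B = {1,...,4}.
Pairs found: ({},{1,2,3,4}), ({1},{2,3,4}), ({2},{1,3,4}), ({3},{1,2,4}), ... (12 more)
Total ordered pairs: 16


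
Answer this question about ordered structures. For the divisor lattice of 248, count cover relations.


A cover relation a -< b holds when a < b with no c strictly between.
Cover relations:
  1 -< 2
  1 -< 31
  2 -< 4
  2 -< 62
  4 -< 8
  4 -< 124
  8 -< 248
  31 -< 62
  ...2 more
Total: 10


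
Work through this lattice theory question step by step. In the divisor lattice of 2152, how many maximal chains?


A maximal chain goes from the minimum element to a maximal element via cover relations.
Counting all min-to-max paths in the cover graph.
Total maximal chains: 4


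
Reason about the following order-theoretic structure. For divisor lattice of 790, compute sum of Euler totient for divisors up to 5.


Divisors of 790 up to 5: [1, 2, 5]
phi values: [1, 1, 4]
Sum = 6


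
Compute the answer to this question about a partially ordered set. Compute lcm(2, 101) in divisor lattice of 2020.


In a divisor lattice, join = lcm (least common multiple).
gcd(2,101) = 1
lcm(2,101) = 2*101/gcd = 202/1 = 202


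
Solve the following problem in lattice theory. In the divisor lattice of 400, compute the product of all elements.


Divisors of 400: [1, 2, 4, 5, 8, 10, 16, 20, 25, 40, 50, 80, 100, 200, 400]
Product = n^(d(n)/2) = 400^(15/2)
Product = 32768000000000000000


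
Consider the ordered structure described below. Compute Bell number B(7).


B(n) = number of set partitions of an n-element set.
B(n) satisfies the recurrence: B(n+1) = sum_k C(n,k)*B(k).
B(7) = 877


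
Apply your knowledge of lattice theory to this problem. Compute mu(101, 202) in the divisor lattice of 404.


In a divisor lattice, mu(a,b) = mu(b/a) where mu is the classical Mobius function.
b/a = 202/101 = 2
Prime factorization of 2: primes [2]
2 is squarefree with 1 prime factor(s), so mu(2) = (-1)^1 = -1


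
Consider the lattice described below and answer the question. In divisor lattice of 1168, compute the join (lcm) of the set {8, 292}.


In a divisor lattice, join = lcm (least common multiple).
Compute lcm iteratively: start with first element, then lcm(current, next).
Elements: [8, 292]
lcm(8,292) = 584
Final lcm = 584


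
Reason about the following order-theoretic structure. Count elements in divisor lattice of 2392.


Divisors of 2392: [1, 2, 4, 8, 13, 23, 26, 46, 52, 92, 104, 184, 299, 598, 1196, 2392]
Count: 16


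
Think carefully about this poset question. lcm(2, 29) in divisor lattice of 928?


Join=lcm.
gcd(2,29)=1
lcm=58


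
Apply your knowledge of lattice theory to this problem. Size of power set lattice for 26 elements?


Power set = 2^n.
2^26 = 67108864


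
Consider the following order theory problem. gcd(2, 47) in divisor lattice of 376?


Meet=gcd.
gcd(2,47)=1


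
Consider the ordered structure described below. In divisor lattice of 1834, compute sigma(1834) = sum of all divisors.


sigma(n) = sum of divisors.
Divisors of 1834: [1, 2, 7, 14, 131, 262, 917, 1834]
Sum = 3168


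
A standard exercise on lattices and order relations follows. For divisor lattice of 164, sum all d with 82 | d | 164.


Interval [82,164] in divisors of 164: [82, 164]
Sum = 246


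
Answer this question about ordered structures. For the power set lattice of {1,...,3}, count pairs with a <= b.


The order relation is {(a,b) : a <= b}, reflexive so it includes (a,a).
Examples: ({},{}), ({},{1,2}), ({},{1,2,3}), ({},{1,3}), ({},{1}), ...
Total ordered pairs: 27


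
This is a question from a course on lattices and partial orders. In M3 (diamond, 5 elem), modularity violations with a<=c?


Modular law: if a <= c then a v (b ^ c) = (a v b) ^ c.
Check all triples (a,b,c) with a <= c among 5 elements.
This lattice is modular (diamonds M_m and their chain-products are modular).
Total violating triples: 0


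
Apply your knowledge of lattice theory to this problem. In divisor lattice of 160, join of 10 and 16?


In a divisor lattice, join = lcm (least common multiple).
gcd(10,16) = 2
lcm(10,16) = 10*16/gcd = 160/2 = 80


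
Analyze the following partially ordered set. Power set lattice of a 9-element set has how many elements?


Power set = 2^n.
2^9 = 512


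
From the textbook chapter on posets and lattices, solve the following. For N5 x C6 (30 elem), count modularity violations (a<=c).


Modular law: if a <= c then a v (b ^ c) = (a v b) ^ c.
Check all triples (a,b,c) with a <= c among 30 elements.
  e.g. a=(a,0), b=(c,0), c=(b,0): lhs=(a,0) != rhs=(b,0)
  e.g. a=(a,0), b=(c,1), c=(b,0): lhs=(a,0) != rhs=(b,0)
Total violating triples: 126


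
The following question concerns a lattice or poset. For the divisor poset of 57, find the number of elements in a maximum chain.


A chain is a totally ordered subset; we count the number of elements in a maximum chain.
Compute, for each element x, the size of the longest chain ending at x:
  1: 1
  3: 2
  19: 2
  57: 3
A maximum chain: 1 < 3 < 57
Number of elements in the longest chain: 3


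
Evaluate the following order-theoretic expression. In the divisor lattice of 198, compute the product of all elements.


Divisors of 198: [1, 2, 3, 6, 9, 11, 18, 22, 33, 66, 99, 198]
Product = n^(d(n)/2) = 198^(12/2)
Product = 60254729561664


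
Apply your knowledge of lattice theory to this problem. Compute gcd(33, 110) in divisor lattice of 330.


In a divisor lattice, meet = gcd (greatest common divisor).
By Euclidean algorithm or factoring: gcd(33,110) = 11


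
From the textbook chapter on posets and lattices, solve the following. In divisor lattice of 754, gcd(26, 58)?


Meet=gcd.
gcd(26,58)=2


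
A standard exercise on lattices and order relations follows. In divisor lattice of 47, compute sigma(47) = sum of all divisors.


sigma(n) = sum of divisors.
Divisors of 47: [1, 47]
Sum = 48


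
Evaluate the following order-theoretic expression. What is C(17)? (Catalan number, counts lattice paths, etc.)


C(n) = C(2n, n) / (n+1).
C(34, 17) = 2333606220
C(17) = 2333606220 / 18 = 129644790


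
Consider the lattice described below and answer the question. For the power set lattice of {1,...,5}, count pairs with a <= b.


The order relation is {(a,b) : a <= b}, reflexive so it includes (a,a).
Examples: ({},{}), ({},{1,2}), ({},{1,2,3}), ({},{1,2,3,4}), ({},{1,2,3,4,5}), ...
Total ordered pairs: 243


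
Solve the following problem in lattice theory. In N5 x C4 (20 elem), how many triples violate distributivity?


Distributive law: a ^ (b v c) = (a ^ b) v (a ^ c).
Check all 20^3 = 8000 ordered triples (a,b,c).
  e.g. a=(b,0), b=(a,0), c=(c,0): lhs=(b,0) != rhs=(a,0)
  e.g. a=(b,0), b=(a,0), c=(c,1): lhs=(b,0) != rhs=(a,0)
Total violating triples: 128


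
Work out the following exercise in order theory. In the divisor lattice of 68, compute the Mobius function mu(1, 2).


In a divisor lattice, mu(a,b) = mu(b/a) where mu is the classical Mobius function.
b/a = 2/1 = 2
Prime factorization of 2: primes [2]
2 is squarefree with 1 prime factor(s), so mu(2) = (-1)^1 = -1


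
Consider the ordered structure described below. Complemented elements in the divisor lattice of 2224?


An element a is complemented if some b has a meet b = bottom, a join b = top.
a is complemented iff gcd(a, n/a)=1, i.e. a is a unitary divisor of 2224.
Complemented elements: 1, 16, 139, 2224
Count: 4


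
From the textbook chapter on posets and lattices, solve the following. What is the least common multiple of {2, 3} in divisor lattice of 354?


In a divisor lattice, join = lcm (least common multiple).
Compute lcm iteratively: start with first element, then lcm(current, next).
Elements: [2, 3]
lcm(2,3) = 6
Final lcm = 6


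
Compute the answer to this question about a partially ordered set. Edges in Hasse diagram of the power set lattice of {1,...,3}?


A cover relation a -< b holds when a < b with no c strictly between.
Cover relations:
  {} -< {1}
  {} -< {2}
  {} -< {3}
  {1} -< {1,2}
  {1} -< {1,3}
  {2} -< {1,2}
  {2} -< {2,3}
  {3} -< {1,3}
  ...4 more
Total: 12


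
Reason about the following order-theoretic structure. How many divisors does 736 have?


Divisors of 736: [1, 2, 4, 8, 16, 23, 32, 46, 92, 184, 368, 736]
Count: 12


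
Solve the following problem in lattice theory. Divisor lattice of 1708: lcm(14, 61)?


Join=lcm.
gcd(14,61)=1
lcm=854


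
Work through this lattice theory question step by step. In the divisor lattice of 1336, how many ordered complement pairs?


Complement pair (a,b): a meet b = bottom, a join b = top.
Here: gcd(a,b)=1 and lcm(a,b)=1336, i.e. a*b=1336 with a,b coprime.
Pairs found: (1,1336), (8,167), (167,8), (1336,1)
Total ordered pairs: 4


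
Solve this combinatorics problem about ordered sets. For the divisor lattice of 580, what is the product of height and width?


Height = length of longest chain minus 1; width = size of largest antichain.
A maximum chain: 1 | 29 | 145 | 290 | 580  (height 4).
A maximum antichain: {4, 10, 58, 145}  (width 4).
Product = 4 * 4 = 16


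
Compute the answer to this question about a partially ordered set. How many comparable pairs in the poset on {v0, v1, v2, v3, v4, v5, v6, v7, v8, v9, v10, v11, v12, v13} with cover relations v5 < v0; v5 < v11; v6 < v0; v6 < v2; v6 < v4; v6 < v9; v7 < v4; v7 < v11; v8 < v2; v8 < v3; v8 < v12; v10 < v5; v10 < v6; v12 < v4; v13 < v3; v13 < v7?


A comparable pair {a,b} has a < b or b < a in the order.
Count unordered pairs where one element is strictly below the other.
Examples: {v0,v5}, {v0,v6}, {v0,v10}, {v2,v6}, ...
Total comparable pairs: 24


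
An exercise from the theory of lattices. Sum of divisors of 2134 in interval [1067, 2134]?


Interval [1067,2134] in divisors of 2134: [1067, 2134]
Sum = 3201


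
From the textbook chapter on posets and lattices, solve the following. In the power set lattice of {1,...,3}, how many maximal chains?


A maximal chain goes from the minimum element to a maximal element via cover relations.
Counting all min-to-max paths in the cover graph.
Total maximal chains: 6


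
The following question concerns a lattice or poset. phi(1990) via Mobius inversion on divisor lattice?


phi(n) = n * prod_{p|n} (1 - 1/p).
Prime divisors of 1990: [2, 5, 199]
phi(1990) = 1990 * (1 - 1/2) * (1 - 1/5) * (1 - 1/199)
phi(1990) = 792


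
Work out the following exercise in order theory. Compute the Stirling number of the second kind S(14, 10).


S(n,k) = k*S(n-1,k) + S(n-1,k-1).
S(13,10) = 39325, S(13,9) = 359502
S(14,10) = 10*39325 + 359502 = 393250 + 359502
S(14,10) = 752752


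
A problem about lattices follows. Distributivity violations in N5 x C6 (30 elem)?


Distributive law: a ^ (b v c) = (a ^ b) v (a ^ c).
Check all 30^3 = 27000 ordered triples (a,b,c).
  e.g. a=(b,0), b=(a,0), c=(c,0): lhs=(b,0) != rhs=(a,0)
  e.g. a=(b,0), b=(a,0), c=(c,1): lhs=(b,0) != rhs=(a,0)
Total violating triples: 432


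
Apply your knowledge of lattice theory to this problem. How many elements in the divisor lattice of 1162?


Divisors of 1162: [1, 2, 7, 14, 83, 166, 581, 1162]
Count: 8


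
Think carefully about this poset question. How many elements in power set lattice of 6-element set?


Power set = 2^n.
2^6 = 64


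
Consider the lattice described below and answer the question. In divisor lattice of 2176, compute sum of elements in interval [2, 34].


Interval [2,34] in divisors of 2176: [2, 34]
Sum = 36


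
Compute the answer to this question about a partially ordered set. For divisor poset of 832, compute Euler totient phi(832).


phi(n) = n * prod_{p|n} (1 - 1/p).
Prime divisors of 832: [2, 13]
phi(832) = 832 * (1 - 1/2) * (1 - 1/13)
phi(832) = 384


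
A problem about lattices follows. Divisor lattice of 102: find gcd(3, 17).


In a divisor lattice, meet = gcd (greatest common divisor).
By Euclidean algorithm or factoring: gcd(3,17) = 1


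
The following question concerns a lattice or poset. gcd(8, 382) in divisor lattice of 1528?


Meet=gcd.
gcd(8,382)=2


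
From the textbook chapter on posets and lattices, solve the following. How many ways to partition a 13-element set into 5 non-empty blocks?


S(n,k) = k*S(n-1,k) + S(n-1,k-1).
S(12,5) = 1379400, S(12,4) = 611501
S(13,5) = 5*1379400 + 611501 = 6897000 + 611501
S(13,5) = 7508501


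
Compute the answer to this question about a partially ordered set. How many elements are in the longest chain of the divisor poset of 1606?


A chain is a totally ordered subset; we count the number of elements in a maximum chain.
Compute, for each element x, the size of the longest chain ending at x:
  1: 1
  2: 2
  11: 2
  73: 2
  22: 3
  146: 3
  ...
A maximum chain: 1 < 2 < 22 < 1606
Number of elements in the longest chain: 4


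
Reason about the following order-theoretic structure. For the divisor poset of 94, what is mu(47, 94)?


In a divisor lattice, mu(a,b) = mu(b/a) where mu is the classical Mobius function.
b/a = 94/47 = 2
Prime factorization of 2: primes [2]
2 is squarefree with 1 prime factor(s), so mu(2) = (-1)^1 = -1


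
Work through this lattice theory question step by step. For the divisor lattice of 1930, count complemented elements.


An element a is complemented if some b has a meet b = bottom, a join b = top.
a is complemented iff gcd(a, n/a)=1, i.e. a is a unitary divisor of 1930.
Complemented elements: 1, 2, 5, 10, 193, 386, ... (2 more)
Count: 8


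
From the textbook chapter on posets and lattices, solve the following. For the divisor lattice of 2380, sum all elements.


sigma(n) = sum of divisors.
Divisors of 2380: [1, 2, 4, 5, 7, 10, 14, 17, 20, 28, 34, 35, 68, 70, 85, 119, 140, 170, 238, 340, 476, 595, 1190, 2380]
Sum = 6048


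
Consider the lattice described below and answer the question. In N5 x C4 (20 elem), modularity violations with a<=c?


Modular law: if a <= c then a v (b ^ c) = (a v b) ^ c.
Check all triples (a,b,c) with a <= c among 20 elements.
  e.g. a=(a,0), b=(c,0), c=(b,0): lhs=(a,0) != rhs=(b,0)
  e.g. a=(a,0), b=(c,1), c=(b,0): lhs=(a,0) != rhs=(b,0)
Total violating triples: 40


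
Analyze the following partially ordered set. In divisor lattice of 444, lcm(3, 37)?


Join=lcm.
gcd(3,37)=1
lcm=111


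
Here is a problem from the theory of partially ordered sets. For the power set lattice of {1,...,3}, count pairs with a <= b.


The order relation is {(a,b) : a <= b}, reflexive so it includes (a,a).
Examples: ({},{}), ({},{1,2}), ({},{1,2,3}), ({},{1,3}), ({},{1}), ...
Total ordered pairs: 27


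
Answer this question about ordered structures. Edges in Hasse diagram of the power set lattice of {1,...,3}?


A cover relation a -< b holds when a < b with no c strictly between.
Cover relations:
  {} -< {1}
  {} -< {2}
  {} -< {3}
  {1} -< {1,2}
  {1} -< {1,3}
  {2} -< {1,2}
  {2} -< {2,3}
  {3} -< {1,3}
  ...4 more
Total: 12


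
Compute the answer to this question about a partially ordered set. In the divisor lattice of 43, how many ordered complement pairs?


Complement pair (a,b): a meet b = bottom, a join b = top.
Here: gcd(a,b)=1 and lcm(a,b)=43, i.e. a*b=43 with a,b coprime.
Pairs found: (1,43), (43,1)
Total ordered pairs: 2


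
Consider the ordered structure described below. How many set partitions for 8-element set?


B(n) = number of set partitions of an n-element set.
B(n) satisfies the recurrence: B(n+1) = sum_k C(n,k)*B(k).
B(8) = 4140


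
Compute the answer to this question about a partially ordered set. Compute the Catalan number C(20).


C(n) = C(2n, n) / (n+1).
C(40, 20) = 137846528820
C(20) = 137846528820 / 21 = 6564120420


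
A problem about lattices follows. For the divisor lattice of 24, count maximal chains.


A maximal chain goes from the minimum element to a maximal element via cover relations.
Counting all min-to-max paths in the cover graph.
Total maximal chains: 4


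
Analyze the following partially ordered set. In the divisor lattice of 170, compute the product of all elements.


Divisors of 170: [1, 2, 5, 10, 17, 34, 85, 170]
Product = n^(d(n)/2) = 170^(8/2)
Product = 835210000


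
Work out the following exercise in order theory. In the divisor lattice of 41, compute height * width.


Height = length of longest chain minus 1; width = size of largest antichain.
A maximum chain: 1 | 41  (height 1).
A maximum antichain: {1}  (width 1).
Product = 1 * 1 = 1


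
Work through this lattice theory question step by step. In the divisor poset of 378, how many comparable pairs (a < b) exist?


A comparable pair {a,b} has a < b or b < a in the order.
Count unordered pairs where one element is strictly below the other.
Examples: {1,2}, {1,3}, {1,6}, {1,7}, ...
Total comparable pairs: 74
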